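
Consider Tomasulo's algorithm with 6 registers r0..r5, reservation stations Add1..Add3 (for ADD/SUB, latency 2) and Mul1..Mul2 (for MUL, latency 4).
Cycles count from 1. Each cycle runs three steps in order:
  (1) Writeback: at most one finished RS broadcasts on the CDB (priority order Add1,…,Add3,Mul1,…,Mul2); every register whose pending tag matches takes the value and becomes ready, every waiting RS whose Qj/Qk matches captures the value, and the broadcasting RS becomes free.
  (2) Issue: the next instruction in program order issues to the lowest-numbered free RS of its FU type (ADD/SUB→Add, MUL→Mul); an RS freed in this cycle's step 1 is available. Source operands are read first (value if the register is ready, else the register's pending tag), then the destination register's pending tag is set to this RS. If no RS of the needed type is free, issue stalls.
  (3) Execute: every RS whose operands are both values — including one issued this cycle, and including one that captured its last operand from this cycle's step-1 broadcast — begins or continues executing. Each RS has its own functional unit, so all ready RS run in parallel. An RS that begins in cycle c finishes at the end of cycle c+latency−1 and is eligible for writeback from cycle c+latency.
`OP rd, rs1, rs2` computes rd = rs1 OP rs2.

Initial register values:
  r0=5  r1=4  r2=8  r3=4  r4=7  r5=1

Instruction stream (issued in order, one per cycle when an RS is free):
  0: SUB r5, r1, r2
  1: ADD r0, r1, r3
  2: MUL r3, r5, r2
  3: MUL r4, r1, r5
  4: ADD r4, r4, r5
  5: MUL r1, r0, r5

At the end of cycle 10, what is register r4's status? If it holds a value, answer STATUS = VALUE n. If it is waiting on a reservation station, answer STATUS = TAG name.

c1: issue SUB r5<-Add1 | r0:5,r1:4,r2:8,r3:4,r4:7,r5:Add1
c2: issue ADD r0<-Add2 | r0:Add2,r1:4,r2:8,r3:4,r4:7,r5:Add1
c3: CDB Add1=-4; issue MUL r3<-Mul1 | r0:Add2,r1:4,r2:8,r3:Mul1,r4:7,r5:-4
c4: CDB Add2=8; issue MUL r4<-Mul2 | r0:8,r1:4,r2:8,r3:Mul1,r4:Mul2,r5:-4
c5: issue ADD r4<-Add1 | r0:8,r1:4,r2:8,r3:Mul1,r4:Add1,r5:-4
c6: stall | r0:8,r1:4,r2:8,r3:Mul1,r4:Add1,r5:-4
c7: CDB Mul1=-32; issue MUL r1<-Mul1 | r0:8,r1:Mul1,r2:8,r3:-32,r4:Add1,r5:-4
c8: CDB Mul2=-16 | r0:8,r1:Mul1,r2:8,r3:-32,r4:Add1,r5:-4
c9: - | r0:8,r1:Mul1,r2:8,r3:-32,r4:Add1,r5:-4
c10: CDB Add1=-20 | r0:8,r1:Mul1,r2:8,r3:-32,r4:-20,r5:-4

STATUS = VALUE -20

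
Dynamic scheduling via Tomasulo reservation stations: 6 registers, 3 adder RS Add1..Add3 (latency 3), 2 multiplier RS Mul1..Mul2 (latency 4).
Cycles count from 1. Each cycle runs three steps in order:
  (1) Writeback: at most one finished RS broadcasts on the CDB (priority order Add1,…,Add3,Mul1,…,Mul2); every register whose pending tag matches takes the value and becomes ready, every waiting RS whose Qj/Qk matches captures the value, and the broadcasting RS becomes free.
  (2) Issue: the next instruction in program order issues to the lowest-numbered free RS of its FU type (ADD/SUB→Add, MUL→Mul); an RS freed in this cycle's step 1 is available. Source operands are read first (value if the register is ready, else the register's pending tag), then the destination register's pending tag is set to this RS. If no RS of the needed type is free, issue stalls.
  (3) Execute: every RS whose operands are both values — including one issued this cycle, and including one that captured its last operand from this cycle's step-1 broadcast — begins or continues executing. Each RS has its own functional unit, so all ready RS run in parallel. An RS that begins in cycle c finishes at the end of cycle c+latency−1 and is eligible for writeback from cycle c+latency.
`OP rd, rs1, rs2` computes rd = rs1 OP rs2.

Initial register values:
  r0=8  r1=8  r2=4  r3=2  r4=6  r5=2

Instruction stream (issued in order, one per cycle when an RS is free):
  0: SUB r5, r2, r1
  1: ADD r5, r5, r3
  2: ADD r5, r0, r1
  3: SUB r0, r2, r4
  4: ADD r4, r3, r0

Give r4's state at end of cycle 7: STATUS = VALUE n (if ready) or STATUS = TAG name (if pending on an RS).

STATUS = TAG Add3

c1: issue SUB r5<-Add1 | r0:8,r1:8,r2:4,r3:2,r4:6,r5:Add1
c2: issue ADD r5<-Add2 | r0:8,r1:8,r2:4,r3:2,r4:6,r5:Add2
c3: issue ADD r5<-Add3 | r0:8,r1:8,r2:4,r3:2,r4:6,r5:Add3
c4: CDB Add1=-4; issue SUB r0<-Add1 | r0:Add1,r1:8,r2:4,r3:2,r4:6,r5:Add3
c5: stall | r0:Add1,r1:8,r2:4,r3:2,r4:6,r5:Add3
c6: CDB Add3=16; issue ADD r4<-Add3 | r0:Add1,r1:8,r2:4,r3:2,r4:Add3,r5:16
c7: CDB Add1=-2 | r0:-2,r1:8,r2:4,r3:2,r4:Add3,r5:16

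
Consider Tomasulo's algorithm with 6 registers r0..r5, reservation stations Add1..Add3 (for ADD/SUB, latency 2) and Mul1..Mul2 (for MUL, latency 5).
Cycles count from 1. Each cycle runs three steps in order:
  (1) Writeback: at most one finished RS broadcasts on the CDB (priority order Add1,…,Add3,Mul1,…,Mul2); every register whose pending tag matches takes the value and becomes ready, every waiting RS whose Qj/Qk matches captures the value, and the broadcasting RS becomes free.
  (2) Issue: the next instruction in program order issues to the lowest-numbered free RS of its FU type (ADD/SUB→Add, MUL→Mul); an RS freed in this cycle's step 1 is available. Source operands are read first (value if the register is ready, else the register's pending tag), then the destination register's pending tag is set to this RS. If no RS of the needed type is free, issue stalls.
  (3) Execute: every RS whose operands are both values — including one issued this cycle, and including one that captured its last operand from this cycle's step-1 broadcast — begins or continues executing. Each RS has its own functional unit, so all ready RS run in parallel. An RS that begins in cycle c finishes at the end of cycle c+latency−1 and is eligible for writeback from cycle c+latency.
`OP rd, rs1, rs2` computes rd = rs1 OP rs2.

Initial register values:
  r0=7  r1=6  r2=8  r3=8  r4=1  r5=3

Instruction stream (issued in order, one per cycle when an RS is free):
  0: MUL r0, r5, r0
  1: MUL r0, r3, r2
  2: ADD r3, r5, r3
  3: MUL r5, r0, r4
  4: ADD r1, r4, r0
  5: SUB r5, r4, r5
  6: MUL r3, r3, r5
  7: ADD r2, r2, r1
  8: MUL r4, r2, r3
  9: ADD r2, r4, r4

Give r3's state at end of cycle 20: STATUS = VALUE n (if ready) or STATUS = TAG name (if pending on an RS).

cycle 1: issue MUL r0<-Mul1 // r0:Mul1,r1:6,r2:8,r3:8,r4:1,r5:3
cycle 2: issue MUL r0<-Mul2 // r0:Mul2,r1:6,r2:8,r3:8,r4:1,r5:3
cycle 3: issue ADD r3<-Add1 // r0:Mul2,r1:6,r2:8,r3:Add1,r4:1,r5:3
cycle 4: stall // r0:Mul2,r1:6,r2:8,r3:Add1,r4:1,r5:3
cycle 5: CDB Add1=11; stall // r0:Mul2,r1:6,r2:8,r3:11,r4:1,r5:3
cycle 6: CDB Mul1=21; issue MUL r5<-Mul1 // r0:Mul2,r1:6,r2:8,r3:11,r4:1,r5:Mul1
cycle 7: CDB Mul2=64; issue ADD r1<-Add1 // r0:64,r1:Add1,r2:8,r3:11,r4:1,r5:Mul1
cycle 8: issue SUB r5<-Add2 // r0:64,r1:Add1,r2:8,r3:11,r4:1,r5:Add2
cycle 9: CDB Add1=65; issue MUL r3<-Mul2 // r0:64,r1:65,r2:8,r3:Mul2,r4:1,r5:Add2
cycle 10: issue ADD r2<-Add1 // r0:64,r1:65,r2:Add1,r3:Mul2,r4:1,r5:Add2
cycle 11: stall // r0:64,r1:65,r2:Add1,r3:Mul2,r4:1,r5:Add2
cycle 12: CDB Add1=73; stall // r0:64,r1:65,r2:73,r3:Mul2,r4:1,r5:Add2
cycle 13: CDB Mul1=64; issue MUL r4<-Mul1 // r0:64,r1:65,r2:73,r3:Mul2,r4:Mul1,r5:Add2
cycle 14: issue ADD r2<-Add1 // r0:64,r1:65,r2:Add1,r3:Mul2,r4:Mul1,r5:Add2
cycle 15: CDB Add2=-63 // r0:64,r1:65,r2:Add1,r3:Mul2,r4:Mul1,r5:-63
cycle 16: - // r0:64,r1:65,r2:Add1,r3:Mul2,r4:Mul1,r5:-63
cycle 17: - // r0:64,r1:65,r2:Add1,r3:Mul2,r4:Mul1,r5:-63
cycle 18: - // r0:64,r1:65,r2:Add1,r3:Mul2,r4:Mul1,r5:-63
cycle 19: - // r0:64,r1:65,r2:Add1,r3:Mul2,r4:Mul1,r5:-63
cycle 20: CDB Mul2=-693 // r0:64,r1:65,r2:Add1,r3:-693,r4:Mul1,r5:-63

STATUS = VALUE -693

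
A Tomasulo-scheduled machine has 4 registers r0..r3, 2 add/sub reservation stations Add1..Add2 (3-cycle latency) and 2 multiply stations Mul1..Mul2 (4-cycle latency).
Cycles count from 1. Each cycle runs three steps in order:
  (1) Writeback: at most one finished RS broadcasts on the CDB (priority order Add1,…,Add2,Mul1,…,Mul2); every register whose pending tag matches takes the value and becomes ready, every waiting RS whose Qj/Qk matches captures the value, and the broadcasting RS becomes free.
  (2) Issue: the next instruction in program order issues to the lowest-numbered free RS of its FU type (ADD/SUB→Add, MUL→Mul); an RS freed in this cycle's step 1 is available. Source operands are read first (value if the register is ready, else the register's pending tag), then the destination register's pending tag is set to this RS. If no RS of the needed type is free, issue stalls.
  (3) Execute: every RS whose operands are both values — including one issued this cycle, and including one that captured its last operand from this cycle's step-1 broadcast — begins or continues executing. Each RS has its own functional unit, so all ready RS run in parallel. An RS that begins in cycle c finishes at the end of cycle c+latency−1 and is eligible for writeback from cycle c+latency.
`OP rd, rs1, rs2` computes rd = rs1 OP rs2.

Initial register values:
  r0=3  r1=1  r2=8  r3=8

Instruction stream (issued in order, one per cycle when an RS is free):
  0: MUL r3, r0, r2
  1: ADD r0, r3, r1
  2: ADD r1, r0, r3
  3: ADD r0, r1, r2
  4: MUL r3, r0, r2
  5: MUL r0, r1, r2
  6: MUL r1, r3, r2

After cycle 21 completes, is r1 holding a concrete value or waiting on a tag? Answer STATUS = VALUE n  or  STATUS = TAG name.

STATUS = TAG Mul2

cycle 1: issue MUL r3<-Mul1 // r0:3,r1:1,r2:8,r3:Mul1
cycle 2: issue ADD r0<-Add1 // r0:Add1,r1:1,r2:8,r3:Mul1
cycle 3: issue ADD r1<-Add2 // r0:Add1,r1:Add2,r2:8,r3:Mul1
cycle 4: stall // r0:Add1,r1:Add2,r2:8,r3:Mul1
cycle 5: CDB Mul1=24; stall // r0:Add1,r1:Add2,r2:8,r3:24
cycle 6: stall // r0:Add1,r1:Add2,r2:8,r3:24
cycle 7: stall // r0:Add1,r1:Add2,r2:8,r3:24
cycle 8: CDB Add1=25; issue ADD r0<-Add1 // r0:Add1,r1:Add2,r2:8,r3:24
cycle 9: issue MUL r3<-Mul1 // r0:Add1,r1:Add2,r2:8,r3:Mul1
cycle 10: issue MUL r0<-Mul2 // r0:Mul2,r1:Add2,r2:8,r3:Mul1
cycle 11: CDB Add2=49; stall // r0:Mul2,r1:49,r2:8,r3:Mul1
cycle 12: stall // r0:Mul2,r1:49,r2:8,r3:Mul1
cycle 13: stall // r0:Mul2,r1:49,r2:8,r3:Mul1
cycle 14: CDB Add1=57; stall // r0:Mul2,r1:49,r2:8,r3:Mul1
cycle 15: CDB Mul2=392; issue MUL r1<-Mul2 // r0:392,r1:Mul2,r2:8,r3:Mul1
cycle 16: - // r0:392,r1:Mul2,r2:8,r3:Mul1
cycle 17: - // r0:392,r1:Mul2,r2:8,r3:Mul1
cycle 18: CDB Mul1=456 // r0:392,r1:Mul2,r2:8,r3:456
cycle 19: - // r0:392,r1:Mul2,r2:8,r3:456
cycle 20: - // r0:392,r1:Mul2,r2:8,r3:456
cycle 21: - // r0:392,r1:Mul2,r2:8,r3:456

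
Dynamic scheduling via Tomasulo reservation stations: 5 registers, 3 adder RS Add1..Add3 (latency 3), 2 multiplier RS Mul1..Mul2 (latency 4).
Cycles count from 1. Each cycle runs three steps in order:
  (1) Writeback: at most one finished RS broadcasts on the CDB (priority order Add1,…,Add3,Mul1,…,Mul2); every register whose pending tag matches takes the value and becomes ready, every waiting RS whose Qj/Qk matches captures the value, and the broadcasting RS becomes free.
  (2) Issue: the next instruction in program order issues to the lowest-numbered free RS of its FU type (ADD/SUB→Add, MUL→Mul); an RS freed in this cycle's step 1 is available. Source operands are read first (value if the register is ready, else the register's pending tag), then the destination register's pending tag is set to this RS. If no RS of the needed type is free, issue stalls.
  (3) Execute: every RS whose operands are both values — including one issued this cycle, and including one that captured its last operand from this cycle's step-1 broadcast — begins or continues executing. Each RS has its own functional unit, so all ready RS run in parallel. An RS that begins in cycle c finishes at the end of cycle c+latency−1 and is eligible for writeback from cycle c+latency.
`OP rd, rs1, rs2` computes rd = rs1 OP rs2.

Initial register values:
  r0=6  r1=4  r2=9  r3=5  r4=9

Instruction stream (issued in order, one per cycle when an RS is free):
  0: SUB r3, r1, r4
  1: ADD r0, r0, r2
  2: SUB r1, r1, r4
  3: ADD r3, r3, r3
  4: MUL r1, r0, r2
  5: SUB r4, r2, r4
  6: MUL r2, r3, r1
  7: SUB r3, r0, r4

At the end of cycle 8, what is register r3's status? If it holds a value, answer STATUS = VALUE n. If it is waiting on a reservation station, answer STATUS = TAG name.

c1: issue SUB r3<-Add1 | r0:6,r1:4,r2:9,r3:Add1,r4:9
c2: issue ADD r0<-Add2 | r0:Add2,r1:4,r2:9,r3:Add1,r4:9
c3: issue SUB r1<-Add3 | r0:Add2,r1:Add3,r2:9,r3:Add1,r4:9
c4: CDB Add1=-5; issue ADD r3<-Add1 | r0:Add2,r1:Add3,r2:9,r3:Add1,r4:9
c5: CDB Add2=15; issue MUL r1<-Mul1 | r0:15,r1:Mul1,r2:9,r3:Add1,r4:9
c6: CDB Add3=-5; issue SUB r4<-Add2 | r0:15,r1:Mul1,r2:9,r3:Add1,r4:Add2
c7: CDB Add1=-10; issue MUL r2<-Mul2 | r0:15,r1:Mul1,r2:Mul2,r3:-10,r4:Add2
c8: issue SUB r3<-Add1 | r0:15,r1:Mul1,r2:Mul2,r3:Add1,r4:Add2

STATUS = TAG Add1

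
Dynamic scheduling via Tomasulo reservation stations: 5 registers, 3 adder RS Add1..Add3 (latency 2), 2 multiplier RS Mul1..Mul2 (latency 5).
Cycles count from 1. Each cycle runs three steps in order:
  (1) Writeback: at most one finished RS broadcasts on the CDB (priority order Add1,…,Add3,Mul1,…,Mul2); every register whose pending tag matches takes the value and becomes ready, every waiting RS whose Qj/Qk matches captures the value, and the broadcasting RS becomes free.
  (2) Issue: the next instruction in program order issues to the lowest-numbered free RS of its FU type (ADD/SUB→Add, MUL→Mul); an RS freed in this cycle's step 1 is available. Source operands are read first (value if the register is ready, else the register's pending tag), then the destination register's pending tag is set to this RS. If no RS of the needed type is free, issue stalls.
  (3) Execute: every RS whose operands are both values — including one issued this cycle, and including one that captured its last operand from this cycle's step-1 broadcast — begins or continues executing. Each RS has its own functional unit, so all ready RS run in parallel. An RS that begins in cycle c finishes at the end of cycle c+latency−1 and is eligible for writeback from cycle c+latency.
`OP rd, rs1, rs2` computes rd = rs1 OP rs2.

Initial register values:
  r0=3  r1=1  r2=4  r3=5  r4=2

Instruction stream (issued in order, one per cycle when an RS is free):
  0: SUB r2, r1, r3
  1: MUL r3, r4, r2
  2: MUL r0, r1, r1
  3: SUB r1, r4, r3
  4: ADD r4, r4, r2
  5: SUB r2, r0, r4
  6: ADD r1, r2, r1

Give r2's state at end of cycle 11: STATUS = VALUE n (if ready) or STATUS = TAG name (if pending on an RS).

STATUS = VALUE 3

c1: issue SUB r2<-Add1 | r0:3,r1:1,r2:Add1,r3:5,r4:2
c2: issue MUL r3<-Mul1 | r0:3,r1:1,r2:Add1,r3:Mul1,r4:2
c3: CDB Add1=-4; issue MUL r0<-Mul2 | r0:Mul2,r1:1,r2:-4,r3:Mul1,r4:2
c4: issue SUB r1<-Add1 | r0:Mul2,r1:Add1,r2:-4,r3:Mul1,r4:2
c5: issue ADD r4<-Add2 | r0:Mul2,r1:Add1,r2:-4,r3:Mul1,r4:Add2
c6: issue SUB r2<-Add3 | r0:Mul2,r1:Add1,r2:Add3,r3:Mul1,r4:Add2
c7: CDB Add2=-2; issue ADD r1<-Add2 | r0:Mul2,r1:Add2,r2:Add3,r3:Mul1,r4:-2
c8: CDB Mul1=-8 | r0:Mul2,r1:Add2,r2:Add3,r3:-8,r4:-2
c9: CDB Mul2=1 | r0:1,r1:Add2,r2:Add3,r3:-8,r4:-2
c10: CDB Add1=10 | r0:1,r1:Add2,r2:Add3,r3:-8,r4:-2
c11: CDB Add3=3 | r0:1,r1:Add2,r2:3,r3:-8,r4:-2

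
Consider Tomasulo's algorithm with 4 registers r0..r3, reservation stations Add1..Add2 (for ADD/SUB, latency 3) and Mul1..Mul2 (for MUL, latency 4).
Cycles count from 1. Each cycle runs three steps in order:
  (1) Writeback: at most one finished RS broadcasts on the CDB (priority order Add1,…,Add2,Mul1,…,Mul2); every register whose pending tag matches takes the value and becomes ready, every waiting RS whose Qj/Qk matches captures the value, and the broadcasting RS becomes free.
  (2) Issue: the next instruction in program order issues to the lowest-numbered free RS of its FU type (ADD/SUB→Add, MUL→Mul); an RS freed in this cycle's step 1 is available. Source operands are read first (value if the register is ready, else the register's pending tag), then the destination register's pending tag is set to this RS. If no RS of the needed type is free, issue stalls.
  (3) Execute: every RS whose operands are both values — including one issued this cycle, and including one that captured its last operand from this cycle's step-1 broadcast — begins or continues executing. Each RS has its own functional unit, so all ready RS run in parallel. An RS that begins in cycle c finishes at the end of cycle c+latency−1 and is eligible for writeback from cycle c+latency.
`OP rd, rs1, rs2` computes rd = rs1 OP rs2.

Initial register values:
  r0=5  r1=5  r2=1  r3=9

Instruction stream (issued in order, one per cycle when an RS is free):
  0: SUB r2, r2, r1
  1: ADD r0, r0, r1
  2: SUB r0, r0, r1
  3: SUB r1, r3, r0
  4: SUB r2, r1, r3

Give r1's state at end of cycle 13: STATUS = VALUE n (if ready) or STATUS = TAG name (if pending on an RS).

STATUS = VALUE 4

c1: issue SUB r2<-Add1 | r0:5,r1:5,r2:Add1,r3:9
c2: issue ADD r0<-Add2 | r0:Add2,r1:5,r2:Add1,r3:9
c3: stall | r0:Add2,r1:5,r2:Add1,r3:9
c4: CDB Add1=-4; issue SUB r0<-Add1 | r0:Add1,r1:5,r2:-4,r3:9
c5: CDB Add2=10; issue SUB r1<-Add2 | r0:Add1,r1:Add2,r2:-4,r3:9
c6: stall | r0:Add1,r1:Add2,r2:-4,r3:9
c7: stall | r0:Add1,r1:Add2,r2:-4,r3:9
c8: CDB Add1=5; issue SUB r2<-Add1 | r0:5,r1:Add2,r2:Add1,r3:9
c9: - | r0:5,r1:Add2,r2:Add1,r3:9
c10: - | r0:5,r1:Add2,r2:Add1,r3:9
c11: CDB Add2=4 | r0:5,r1:4,r2:Add1,r3:9
c12: - | r0:5,r1:4,r2:Add1,r3:9
c13: - | r0:5,r1:4,r2:Add1,r3:9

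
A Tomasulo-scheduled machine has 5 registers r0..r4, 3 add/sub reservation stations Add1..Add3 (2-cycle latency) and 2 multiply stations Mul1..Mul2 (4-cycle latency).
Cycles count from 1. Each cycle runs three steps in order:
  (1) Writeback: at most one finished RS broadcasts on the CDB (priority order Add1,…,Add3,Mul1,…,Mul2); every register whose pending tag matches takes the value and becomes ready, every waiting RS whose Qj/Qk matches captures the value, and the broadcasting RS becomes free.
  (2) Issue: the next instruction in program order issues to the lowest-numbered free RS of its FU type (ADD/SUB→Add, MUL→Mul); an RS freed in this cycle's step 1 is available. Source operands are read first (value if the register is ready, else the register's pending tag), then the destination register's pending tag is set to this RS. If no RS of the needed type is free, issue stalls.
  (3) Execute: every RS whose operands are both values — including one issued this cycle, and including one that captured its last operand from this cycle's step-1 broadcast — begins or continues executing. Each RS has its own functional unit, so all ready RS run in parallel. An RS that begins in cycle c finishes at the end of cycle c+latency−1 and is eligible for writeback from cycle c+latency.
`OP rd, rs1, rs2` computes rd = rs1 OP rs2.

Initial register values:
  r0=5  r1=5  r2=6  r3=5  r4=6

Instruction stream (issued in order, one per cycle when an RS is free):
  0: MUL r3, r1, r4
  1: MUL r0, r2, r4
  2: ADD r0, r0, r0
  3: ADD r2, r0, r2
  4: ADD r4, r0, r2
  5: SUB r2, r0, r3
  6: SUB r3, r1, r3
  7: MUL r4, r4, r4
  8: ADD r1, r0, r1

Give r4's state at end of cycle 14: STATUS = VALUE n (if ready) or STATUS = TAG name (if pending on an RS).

cycle 1: issue MUL r3<-Mul1 // r0:5,r1:5,r2:6,r3:Mul1,r4:6
cycle 2: issue MUL r0<-Mul2 // r0:Mul2,r1:5,r2:6,r3:Mul1,r4:6
cycle 3: issue ADD r0<-Add1 // r0:Add1,r1:5,r2:6,r3:Mul1,r4:6
cycle 4: issue ADD r2<-Add2 // r0:Add1,r1:5,r2:Add2,r3:Mul1,r4:6
cycle 5: CDB Mul1=30; issue ADD r4<-Add3 // r0:Add1,r1:5,r2:Add2,r3:30,r4:Add3
cycle 6: CDB Mul2=36; stall // r0:Add1,r1:5,r2:Add2,r3:30,r4:Add3
cycle 7: stall // r0:Add1,r1:5,r2:Add2,r3:30,r4:Add3
cycle 8: CDB Add1=72; issue SUB r2<-Add1 // r0:72,r1:5,r2:Add1,r3:30,r4:Add3
cycle 9: stall // r0:72,r1:5,r2:Add1,r3:30,r4:Add3
cycle 10: CDB Add1=42; issue SUB r3<-Add1 // r0:72,r1:5,r2:42,r3:Add1,r4:Add3
cycle 11: CDB Add2=78; issue MUL r4<-Mul1 // r0:72,r1:5,r2:42,r3:Add1,r4:Mul1
cycle 12: CDB Add1=-25; issue ADD r1<-Add1 // r0:72,r1:Add1,r2:42,r3:-25,r4:Mul1
cycle 13: CDB Add3=150 // r0:72,r1:Add1,r2:42,r3:-25,r4:Mul1
cycle 14: CDB Add1=77 // r0:72,r1:77,r2:42,r3:-25,r4:Mul1

STATUS = TAG Mul1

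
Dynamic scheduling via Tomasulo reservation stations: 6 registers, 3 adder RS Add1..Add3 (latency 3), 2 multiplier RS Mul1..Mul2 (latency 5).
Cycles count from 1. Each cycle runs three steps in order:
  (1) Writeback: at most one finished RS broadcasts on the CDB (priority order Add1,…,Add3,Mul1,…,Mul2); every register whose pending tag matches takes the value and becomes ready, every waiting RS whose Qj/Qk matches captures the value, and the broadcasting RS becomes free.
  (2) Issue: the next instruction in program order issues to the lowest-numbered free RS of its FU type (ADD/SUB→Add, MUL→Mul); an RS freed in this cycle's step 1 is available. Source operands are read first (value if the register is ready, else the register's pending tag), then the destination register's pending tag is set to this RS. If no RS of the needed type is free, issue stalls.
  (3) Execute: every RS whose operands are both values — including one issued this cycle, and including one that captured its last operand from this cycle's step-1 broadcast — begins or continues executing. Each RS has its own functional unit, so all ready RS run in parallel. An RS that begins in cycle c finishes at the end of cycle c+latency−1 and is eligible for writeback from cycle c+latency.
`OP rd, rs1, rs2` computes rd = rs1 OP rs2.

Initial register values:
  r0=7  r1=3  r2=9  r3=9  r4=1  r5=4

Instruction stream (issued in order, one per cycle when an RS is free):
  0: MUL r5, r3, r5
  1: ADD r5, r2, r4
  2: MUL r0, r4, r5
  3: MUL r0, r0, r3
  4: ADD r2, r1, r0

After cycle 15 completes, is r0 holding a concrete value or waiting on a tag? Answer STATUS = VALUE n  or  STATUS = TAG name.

cycle 1: issue MUL r5<-Mul1 // r0:7,r1:3,r2:9,r3:9,r4:1,r5:Mul1
cycle 2: issue ADD r5<-Add1 // r0:7,r1:3,r2:9,r3:9,r4:1,r5:Add1
cycle 3: issue MUL r0<-Mul2 // r0:Mul2,r1:3,r2:9,r3:9,r4:1,r5:Add1
cycle 4: stall // r0:Mul2,r1:3,r2:9,r3:9,r4:1,r5:Add1
cycle 5: CDB Add1=10; stall // r0:Mul2,r1:3,r2:9,r3:9,r4:1,r5:10
cycle 6: CDB Mul1=36; issue MUL r0<-Mul1 // r0:Mul1,r1:3,r2:9,r3:9,r4:1,r5:10
cycle 7: issue ADD r2<-Add1 // r0:Mul1,r1:3,r2:Add1,r3:9,r4:1,r5:10
cycle 8: - // r0:Mul1,r1:3,r2:Add1,r3:9,r4:1,r5:10
cycle 9: - // r0:Mul1,r1:3,r2:Add1,r3:9,r4:1,r5:10
cycle 10: CDB Mul2=10 // r0:Mul1,r1:3,r2:Add1,r3:9,r4:1,r5:10
cycle 11: - // r0:Mul1,r1:3,r2:Add1,r3:9,r4:1,r5:10
cycle 12: - // r0:Mul1,r1:3,r2:Add1,r3:9,r4:1,r5:10
cycle 13: - // r0:Mul1,r1:3,r2:Add1,r3:9,r4:1,r5:10
cycle 14: - // r0:Mul1,r1:3,r2:Add1,r3:9,r4:1,r5:10
cycle 15: CDB Mul1=90 // r0:90,r1:3,r2:Add1,r3:9,r4:1,r5:10

STATUS = VALUE 90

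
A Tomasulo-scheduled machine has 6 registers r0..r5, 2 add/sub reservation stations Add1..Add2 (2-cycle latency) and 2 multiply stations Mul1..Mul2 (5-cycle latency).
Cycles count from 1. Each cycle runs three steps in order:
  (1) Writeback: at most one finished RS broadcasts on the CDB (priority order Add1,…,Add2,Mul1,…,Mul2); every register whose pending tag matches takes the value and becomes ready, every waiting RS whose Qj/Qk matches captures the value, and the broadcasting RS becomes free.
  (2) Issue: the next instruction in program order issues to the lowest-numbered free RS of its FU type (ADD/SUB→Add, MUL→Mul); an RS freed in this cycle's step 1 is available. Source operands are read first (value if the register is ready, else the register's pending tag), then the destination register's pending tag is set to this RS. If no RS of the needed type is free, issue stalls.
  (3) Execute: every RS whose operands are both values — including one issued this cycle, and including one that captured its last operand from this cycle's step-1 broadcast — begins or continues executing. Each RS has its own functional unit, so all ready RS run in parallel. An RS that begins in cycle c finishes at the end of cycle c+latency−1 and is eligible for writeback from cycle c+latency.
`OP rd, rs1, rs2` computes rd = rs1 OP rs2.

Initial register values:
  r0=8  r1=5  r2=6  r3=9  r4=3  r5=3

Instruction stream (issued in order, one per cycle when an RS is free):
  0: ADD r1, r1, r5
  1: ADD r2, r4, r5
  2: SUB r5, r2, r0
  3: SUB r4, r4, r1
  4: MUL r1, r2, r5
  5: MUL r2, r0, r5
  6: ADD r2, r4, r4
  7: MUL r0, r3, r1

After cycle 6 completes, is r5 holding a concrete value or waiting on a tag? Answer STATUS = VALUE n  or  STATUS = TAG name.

c1: issue ADD r1<-Add1 | r0:8,r1:Add1,r2:6,r3:9,r4:3,r5:3
c2: issue ADD r2<-Add2 | r0:8,r1:Add1,r2:Add2,r3:9,r4:3,r5:3
c3: CDB Add1=8; issue SUB r5<-Add1 | r0:8,r1:8,r2:Add2,r3:9,r4:3,r5:Add1
c4: CDB Add2=6; issue SUB r4<-Add2 | r0:8,r1:8,r2:6,r3:9,r4:Add2,r5:Add1
c5: issue MUL r1<-Mul1 | r0:8,r1:Mul1,r2:6,r3:9,r4:Add2,r5:Add1
c6: CDB Add1=-2; issue MUL r2<-Mul2 | r0:8,r1:Mul1,r2:Mul2,r3:9,r4:Add2,r5:-2

STATUS = VALUE -2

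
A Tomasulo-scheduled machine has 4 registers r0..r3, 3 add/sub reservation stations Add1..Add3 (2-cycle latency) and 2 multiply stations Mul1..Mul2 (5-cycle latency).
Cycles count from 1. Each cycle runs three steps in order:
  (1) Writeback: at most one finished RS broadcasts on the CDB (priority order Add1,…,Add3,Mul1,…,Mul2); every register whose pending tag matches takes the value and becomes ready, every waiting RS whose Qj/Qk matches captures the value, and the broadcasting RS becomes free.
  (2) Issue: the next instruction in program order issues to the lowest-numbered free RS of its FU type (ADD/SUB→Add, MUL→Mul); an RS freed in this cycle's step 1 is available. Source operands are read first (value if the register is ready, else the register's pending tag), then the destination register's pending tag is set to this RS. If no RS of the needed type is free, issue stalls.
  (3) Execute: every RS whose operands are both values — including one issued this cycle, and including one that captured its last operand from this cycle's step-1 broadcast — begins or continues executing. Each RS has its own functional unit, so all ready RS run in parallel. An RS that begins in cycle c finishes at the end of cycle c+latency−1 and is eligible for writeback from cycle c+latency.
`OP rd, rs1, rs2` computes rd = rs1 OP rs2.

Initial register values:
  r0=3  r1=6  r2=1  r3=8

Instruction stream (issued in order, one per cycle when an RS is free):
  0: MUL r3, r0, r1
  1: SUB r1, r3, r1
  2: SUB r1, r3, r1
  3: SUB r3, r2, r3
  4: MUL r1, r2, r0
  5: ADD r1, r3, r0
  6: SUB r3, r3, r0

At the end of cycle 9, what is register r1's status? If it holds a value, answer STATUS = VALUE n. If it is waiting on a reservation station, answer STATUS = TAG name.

c1: issue MUL r3<-Mul1 | r0:3,r1:6,r2:1,r3:Mul1
c2: issue SUB r1<-Add1 | r0:3,r1:Add1,r2:1,r3:Mul1
c3: issue SUB r1<-Add2 | r0:3,r1:Add2,r2:1,r3:Mul1
c4: issue SUB r3<-Add3 | r0:3,r1:Add2,r2:1,r3:Add3
c5: issue MUL r1<-Mul2 | r0:3,r1:Mul2,r2:1,r3:Add3
c6: CDB Mul1=18; stall | r0:3,r1:Mul2,r2:1,r3:Add3
c7: stall | r0:3,r1:Mul2,r2:1,r3:Add3
c8: CDB Add1=12; issue ADD r1<-Add1 | r0:3,r1:Add1,r2:1,r3:Add3
c9: CDB Add3=-17; issue SUB r3<-Add3 | r0:3,r1:Add1,r2:1,r3:Add3

STATUS = TAG Add1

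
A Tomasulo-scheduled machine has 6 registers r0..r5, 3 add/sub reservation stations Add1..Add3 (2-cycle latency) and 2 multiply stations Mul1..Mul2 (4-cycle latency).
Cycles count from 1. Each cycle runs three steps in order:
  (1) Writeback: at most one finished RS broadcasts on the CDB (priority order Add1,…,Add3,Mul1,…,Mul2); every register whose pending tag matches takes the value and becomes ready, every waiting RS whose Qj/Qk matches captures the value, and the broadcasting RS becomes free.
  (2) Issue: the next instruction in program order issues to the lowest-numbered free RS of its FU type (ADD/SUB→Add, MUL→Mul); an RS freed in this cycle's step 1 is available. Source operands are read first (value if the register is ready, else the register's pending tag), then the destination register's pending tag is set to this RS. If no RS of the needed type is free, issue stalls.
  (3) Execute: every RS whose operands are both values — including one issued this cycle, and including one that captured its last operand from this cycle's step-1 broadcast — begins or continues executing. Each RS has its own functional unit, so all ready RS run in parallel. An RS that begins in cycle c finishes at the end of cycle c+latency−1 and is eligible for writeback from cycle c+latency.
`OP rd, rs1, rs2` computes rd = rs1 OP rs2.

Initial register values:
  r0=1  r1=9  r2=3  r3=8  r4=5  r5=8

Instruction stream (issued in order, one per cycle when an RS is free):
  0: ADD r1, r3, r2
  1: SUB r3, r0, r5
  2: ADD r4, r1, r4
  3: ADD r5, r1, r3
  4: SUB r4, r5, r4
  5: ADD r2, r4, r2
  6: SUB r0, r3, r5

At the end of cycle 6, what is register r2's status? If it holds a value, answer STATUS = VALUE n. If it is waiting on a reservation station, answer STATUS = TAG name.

  c1: issue ADD r1<-Add1  regs: r0:1,r1:Add1,r2:3,r3:8,r4:5,r5:8
  c2: issue SUB r3<-Add2  regs: r0:1,r1:Add1,r2:3,r3:Add2,r4:5,r5:8
  c3: CDB Add1=11; issue ADD r4<-Add1  regs: r0:1,r1:11,r2:3,r3:Add2,r4:Add1,r5:8
  c4: CDB Add2=-7; issue ADD r5<-Add2  regs: r0:1,r1:11,r2:3,r3:-7,r4:Add1,r5:Add2
  c5: CDB Add1=16; issue SUB r4<-Add1  regs: r0:1,r1:11,r2:3,r3:-7,r4:Add1,r5:Add2
  c6: CDB Add2=4; issue ADD r2<-Add2  regs: r0:1,r1:11,r2:Add2,r3:-7,r4:Add1,r5:4

STATUS = TAG Add2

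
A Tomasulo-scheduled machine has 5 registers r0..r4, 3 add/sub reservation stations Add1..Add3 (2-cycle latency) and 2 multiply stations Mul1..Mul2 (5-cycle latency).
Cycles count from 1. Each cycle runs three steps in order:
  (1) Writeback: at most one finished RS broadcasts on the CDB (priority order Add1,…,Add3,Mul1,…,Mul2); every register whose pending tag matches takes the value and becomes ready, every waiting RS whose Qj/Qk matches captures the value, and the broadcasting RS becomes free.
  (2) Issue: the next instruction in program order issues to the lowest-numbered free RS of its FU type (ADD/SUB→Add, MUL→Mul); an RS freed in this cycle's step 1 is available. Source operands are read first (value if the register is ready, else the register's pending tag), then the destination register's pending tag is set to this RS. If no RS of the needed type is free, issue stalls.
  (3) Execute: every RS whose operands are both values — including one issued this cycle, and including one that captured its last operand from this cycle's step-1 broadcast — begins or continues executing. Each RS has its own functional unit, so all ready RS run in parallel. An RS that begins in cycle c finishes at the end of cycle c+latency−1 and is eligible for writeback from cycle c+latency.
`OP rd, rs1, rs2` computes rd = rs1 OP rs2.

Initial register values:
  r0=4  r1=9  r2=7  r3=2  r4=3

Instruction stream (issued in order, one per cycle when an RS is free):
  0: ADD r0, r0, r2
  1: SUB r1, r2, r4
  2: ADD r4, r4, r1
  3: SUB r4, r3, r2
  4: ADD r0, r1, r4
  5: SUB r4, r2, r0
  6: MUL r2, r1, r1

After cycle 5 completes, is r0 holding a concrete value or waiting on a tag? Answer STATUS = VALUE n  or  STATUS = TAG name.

STATUS = TAG Add3

cycle 1: issue ADD r0<-Add1 // r0:Add1,r1:9,r2:7,r3:2,r4:3
cycle 2: issue SUB r1<-Add2 // r0:Add1,r1:Add2,r2:7,r3:2,r4:3
cycle 3: CDB Add1=11; issue ADD r4<-Add1 // r0:11,r1:Add2,r2:7,r3:2,r4:Add1
cycle 4: CDB Add2=4; issue SUB r4<-Add2 // r0:11,r1:4,r2:7,r3:2,r4:Add2
cycle 5: issue ADD r0<-Add3 // r0:Add3,r1:4,r2:7,r3:2,r4:Add2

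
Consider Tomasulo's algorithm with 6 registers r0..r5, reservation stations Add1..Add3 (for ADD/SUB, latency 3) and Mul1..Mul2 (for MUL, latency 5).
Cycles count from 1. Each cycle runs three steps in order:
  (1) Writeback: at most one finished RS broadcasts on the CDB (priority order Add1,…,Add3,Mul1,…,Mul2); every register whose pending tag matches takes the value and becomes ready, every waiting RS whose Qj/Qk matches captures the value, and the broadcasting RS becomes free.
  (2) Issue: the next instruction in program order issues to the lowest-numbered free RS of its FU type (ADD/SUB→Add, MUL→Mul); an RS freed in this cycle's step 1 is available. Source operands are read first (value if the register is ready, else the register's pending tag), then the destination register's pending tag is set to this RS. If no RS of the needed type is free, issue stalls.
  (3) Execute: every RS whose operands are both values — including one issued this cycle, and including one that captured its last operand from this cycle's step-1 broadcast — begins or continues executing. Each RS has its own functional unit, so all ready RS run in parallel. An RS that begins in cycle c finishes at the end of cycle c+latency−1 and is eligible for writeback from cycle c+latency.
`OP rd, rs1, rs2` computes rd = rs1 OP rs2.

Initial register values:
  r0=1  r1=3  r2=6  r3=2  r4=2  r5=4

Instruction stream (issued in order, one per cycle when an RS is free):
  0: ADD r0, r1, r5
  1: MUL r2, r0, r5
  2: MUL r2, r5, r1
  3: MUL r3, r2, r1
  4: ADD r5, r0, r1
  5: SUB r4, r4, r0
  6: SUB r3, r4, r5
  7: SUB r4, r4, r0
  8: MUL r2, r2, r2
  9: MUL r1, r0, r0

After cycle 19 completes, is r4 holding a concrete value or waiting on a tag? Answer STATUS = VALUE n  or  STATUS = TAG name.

STATUS = VALUE -12

cycle 1: issue ADD r0<-Add1 // r0:Add1,r1:3,r2:6,r3:2,r4:2,r5:4
cycle 2: issue MUL r2<-Mul1 // r0:Add1,r1:3,r2:Mul1,r3:2,r4:2,r5:4
cycle 3: issue MUL r2<-Mul2 // r0:Add1,r1:3,r2:Mul2,r3:2,r4:2,r5:4
cycle 4: CDB Add1=7; stall // r0:7,r1:3,r2:Mul2,r3:2,r4:2,r5:4
cycle 5: stall // r0:7,r1:3,r2:Mul2,r3:2,r4:2,r5:4
cycle 6: stall // r0:7,r1:3,r2:Mul2,r3:2,r4:2,r5:4
cycle 7: stall // r0:7,r1:3,r2:Mul2,r3:2,r4:2,r5:4
cycle 8: CDB Mul2=12; issue MUL r3<-Mul2 // r0:7,r1:3,r2:12,r3:Mul2,r4:2,r5:4
cycle 9: CDB Mul1=28; issue ADD r5<-Add1 // r0:7,r1:3,r2:12,r3:Mul2,r4:2,r5:Add1
cycle 10: issue SUB r4<-Add2 // r0:7,r1:3,r2:12,r3:Mul2,r4:Add2,r5:Add1
cycle 11: issue SUB r3<-Add3 // r0:7,r1:3,r2:12,r3:Add3,r4:Add2,r5:Add1
cycle 12: CDB Add1=10; issue SUB r4<-Add1 // r0:7,r1:3,r2:12,r3:Add3,r4:Add1,r5:10
cycle 13: CDB Add2=-5; issue MUL r2<-Mul1 // r0:7,r1:3,r2:Mul1,r3:Add3,r4:Add1,r5:10
cycle 14: CDB Mul2=36; issue MUL r1<-Mul2 // r0:7,r1:Mul2,r2:Mul1,r3:Add3,r4:Add1,r5:10
cycle 15: - // r0:7,r1:Mul2,r2:Mul1,r3:Add3,r4:Add1,r5:10
cycle 16: CDB Add1=-12 // r0:7,r1:Mul2,r2:Mul1,r3:Add3,r4:-12,r5:10
cycle 17: CDB Add3=-15 // r0:7,r1:Mul2,r2:Mul1,r3:-15,r4:-12,r5:10
cycle 18: CDB Mul1=144 // r0:7,r1:Mul2,r2:144,r3:-15,r4:-12,r5:10
cycle 19: CDB Mul2=49 // r0:7,r1:49,r2:144,r3:-15,r4:-12,r5:10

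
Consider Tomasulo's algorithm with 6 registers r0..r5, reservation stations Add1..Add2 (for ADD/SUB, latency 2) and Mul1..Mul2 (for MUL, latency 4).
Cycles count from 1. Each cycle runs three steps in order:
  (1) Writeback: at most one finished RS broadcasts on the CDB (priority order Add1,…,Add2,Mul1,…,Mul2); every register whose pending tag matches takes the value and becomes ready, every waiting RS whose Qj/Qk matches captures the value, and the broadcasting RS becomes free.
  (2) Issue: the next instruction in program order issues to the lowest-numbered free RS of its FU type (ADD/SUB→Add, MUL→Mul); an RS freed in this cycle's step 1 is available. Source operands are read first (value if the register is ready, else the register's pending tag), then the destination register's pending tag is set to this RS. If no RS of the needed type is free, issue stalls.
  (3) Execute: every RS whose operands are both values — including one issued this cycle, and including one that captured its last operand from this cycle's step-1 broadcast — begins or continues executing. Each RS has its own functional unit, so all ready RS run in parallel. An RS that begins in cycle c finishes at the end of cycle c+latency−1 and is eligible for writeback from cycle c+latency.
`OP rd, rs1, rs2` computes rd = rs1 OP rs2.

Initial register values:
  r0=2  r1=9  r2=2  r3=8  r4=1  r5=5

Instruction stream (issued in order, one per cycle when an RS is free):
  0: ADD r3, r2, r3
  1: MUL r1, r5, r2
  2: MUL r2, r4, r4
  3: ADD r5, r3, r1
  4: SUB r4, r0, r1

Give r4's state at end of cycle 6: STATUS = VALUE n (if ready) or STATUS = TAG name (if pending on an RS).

STATUS = TAG Add2

c1: issue ADD r3<-Add1 | r0:2,r1:9,r2:2,r3:Add1,r4:1,r5:5
c2: issue MUL r1<-Mul1 | r0:2,r1:Mul1,r2:2,r3:Add1,r4:1,r5:5
c3: CDB Add1=10; issue MUL r2<-Mul2 | r0:2,r1:Mul1,r2:Mul2,r3:10,r4:1,r5:5
c4: issue ADD r5<-Add1 | r0:2,r1:Mul1,r2:Mul2,r3:10,r4:1,r5:Add1
c5: issue SUB r4<-Add2 | r0:2,r1:Mul1,r2:Mul2,r3:10,r4:Add2,r5:Add1
c6: CDB Mul1=10 | r0:2,r1:10,r2:Mul2,r3:10,r4:Add2,r5:Add1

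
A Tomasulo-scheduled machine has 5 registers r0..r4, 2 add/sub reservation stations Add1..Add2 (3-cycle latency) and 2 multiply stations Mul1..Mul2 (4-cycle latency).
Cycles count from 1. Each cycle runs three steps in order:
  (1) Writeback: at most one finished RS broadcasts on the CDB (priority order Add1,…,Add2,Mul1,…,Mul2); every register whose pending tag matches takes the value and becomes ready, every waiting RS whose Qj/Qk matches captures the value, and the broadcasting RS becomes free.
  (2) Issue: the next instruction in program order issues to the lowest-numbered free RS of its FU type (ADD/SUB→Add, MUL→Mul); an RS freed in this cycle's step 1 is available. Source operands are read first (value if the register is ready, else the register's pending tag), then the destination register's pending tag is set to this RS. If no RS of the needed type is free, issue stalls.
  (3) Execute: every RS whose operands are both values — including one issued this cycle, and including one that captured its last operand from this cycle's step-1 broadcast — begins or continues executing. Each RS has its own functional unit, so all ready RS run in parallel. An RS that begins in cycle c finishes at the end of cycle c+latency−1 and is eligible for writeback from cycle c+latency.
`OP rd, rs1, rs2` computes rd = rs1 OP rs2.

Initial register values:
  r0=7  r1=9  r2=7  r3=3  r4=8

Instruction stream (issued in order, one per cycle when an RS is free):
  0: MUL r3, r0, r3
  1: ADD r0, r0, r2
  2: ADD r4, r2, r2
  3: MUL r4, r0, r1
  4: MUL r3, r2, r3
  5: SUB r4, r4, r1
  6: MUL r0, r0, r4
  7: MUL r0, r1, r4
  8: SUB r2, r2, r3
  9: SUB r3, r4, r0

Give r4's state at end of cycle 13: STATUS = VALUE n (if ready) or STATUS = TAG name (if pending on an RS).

STATUS = VALUE 117

  c1: issue MUL r3<-Mul1  regs: r0:7,r1:9,r2:7,r3:Mul1,r4:8
  c2: issue ADD r0<-Add1  regs: r0:Add1,r1:9,r2:7,r3:Mul1,r4:8
  c3: issue ADD r4<-Add2  regs: r0:Add1,r1:9,r2:7,r3:Mul1,r4:Add2
  c4: issue MUL r4<-Mul2  regs: r0:Add1,r1:9,r2:7,r3:Mul1,r4:Mul2
  c5: CDB Add1=14; stall  regs: r0:14,r1:9,r2:7,r3:Mul1,r4:Mul2
  c6: CDB Add2=14; stall  regs: r0:14,r1:9,r2:7,r3:Mul1,r4:Mul2
  c7: CDB Mul1=21; issue MUL r3<-Mul1  regs: r0:14,r1:9,r2:7,r3:Mul1,r4:Mul2
  c8: issue SUB r4<-Add1  regs: r0:14,r1:9,r2:7,r3:Mul1,r4:Add1
  c9: CDB Mul2=126; issue MUL r0<-Mul2  regs: r0:Mul2,r1:9,r2:7,r3:Mul1,r4:Add1
  c10: stall  regs: r0:Mul2,r1:9,r2:7,r3:Mul1,r4:Add1
  c11: CDB Mul1=147; issue MUL r0<-Mul1  regs: r0:Mul1,r1:9,r2:7,r3:147,r4:Add1
  c12: CDB Add1=117; issue SUB r2<-Add1  regs: r0:Mul1,r1:9,r2:Add1,r3:147,r4:117
  c13: issue SUB r3<-Add2  regs: r0:Mul1,r1:9,r2:Add1,r3:Add2,r4:117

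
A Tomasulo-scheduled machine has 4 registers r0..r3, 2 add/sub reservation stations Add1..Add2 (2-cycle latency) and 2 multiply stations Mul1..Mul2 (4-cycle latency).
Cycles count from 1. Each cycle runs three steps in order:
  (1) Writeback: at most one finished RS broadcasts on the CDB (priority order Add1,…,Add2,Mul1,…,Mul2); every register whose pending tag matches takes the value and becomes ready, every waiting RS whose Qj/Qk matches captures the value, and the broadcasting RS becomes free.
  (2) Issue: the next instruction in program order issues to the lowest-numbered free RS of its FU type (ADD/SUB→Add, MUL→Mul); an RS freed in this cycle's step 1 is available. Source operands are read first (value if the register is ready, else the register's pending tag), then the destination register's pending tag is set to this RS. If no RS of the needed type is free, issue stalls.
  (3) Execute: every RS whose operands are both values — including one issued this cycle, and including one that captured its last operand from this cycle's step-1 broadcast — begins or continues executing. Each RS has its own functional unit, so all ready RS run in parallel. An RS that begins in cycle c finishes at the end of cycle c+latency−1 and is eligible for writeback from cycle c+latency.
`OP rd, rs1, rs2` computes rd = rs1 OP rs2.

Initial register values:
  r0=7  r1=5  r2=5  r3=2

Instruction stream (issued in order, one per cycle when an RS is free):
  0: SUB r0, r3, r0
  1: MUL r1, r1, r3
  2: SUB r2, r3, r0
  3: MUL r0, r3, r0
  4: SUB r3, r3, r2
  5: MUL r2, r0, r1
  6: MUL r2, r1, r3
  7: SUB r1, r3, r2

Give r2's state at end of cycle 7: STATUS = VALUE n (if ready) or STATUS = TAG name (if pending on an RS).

STATUS = TAG Mul1

  c1: issue SUB r0<-Add1  regs: r0:Add1,r1:5,r2:5,r3:2
  c2: issue MUL r1<-Mul1  regs: r0:Add1,r1:Mul1,r2:5,r3:2
  c3: CDB Add1=-5; issue SUB r2<-Add1  regs: r0:-5,r1:Mul1,r2:Add1,r3:2
  c4: issue MUL r0<-Mul2  regs: r0:Mul2,r1:Mul1,r2:Add1,r3:2
  c5: CDB Add1=7; issue SUB r3<-Add1  regs: r0:Mul2,r1:Mul1,r2:7,r3:Add1
  c6: CDB Mul1=10; issue MUL r2<-Mul1  regs: r0:Mul2,r1:10,r2:Mul1,r3:Add1
  c7: CDB Add1=-5; stall  regs: r0:Mul2,r1:10,r2:Mul1,r3:-5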